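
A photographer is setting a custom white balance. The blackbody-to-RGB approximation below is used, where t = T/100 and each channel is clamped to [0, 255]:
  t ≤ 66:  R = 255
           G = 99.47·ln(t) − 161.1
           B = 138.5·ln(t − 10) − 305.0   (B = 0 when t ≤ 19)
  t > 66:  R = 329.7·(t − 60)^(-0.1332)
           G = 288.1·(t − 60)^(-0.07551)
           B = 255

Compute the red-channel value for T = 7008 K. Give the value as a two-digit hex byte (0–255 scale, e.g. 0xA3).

t = 7008/100 = 70.08; the t > 66 branch applies.
R = 329.7·(70.08 − 60)^(-0.1332) = 329.7·10.08^(-0.1332) = 329.7·0.73509 = 242.358.
Rounded: 242; in hex, 0xF2.

0xF2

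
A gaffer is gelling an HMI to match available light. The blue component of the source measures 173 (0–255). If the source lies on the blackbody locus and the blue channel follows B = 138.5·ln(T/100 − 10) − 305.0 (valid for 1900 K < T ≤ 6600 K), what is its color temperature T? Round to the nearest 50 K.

ln(t − 10) = (173 + 305.0) / 138.5 = 3.4513.
t − 10 = e^3.4513 = 31.540, so t = 41.540.
T = 100·t = 4154 K → 4150 K to the nearest 50 K.

4150 K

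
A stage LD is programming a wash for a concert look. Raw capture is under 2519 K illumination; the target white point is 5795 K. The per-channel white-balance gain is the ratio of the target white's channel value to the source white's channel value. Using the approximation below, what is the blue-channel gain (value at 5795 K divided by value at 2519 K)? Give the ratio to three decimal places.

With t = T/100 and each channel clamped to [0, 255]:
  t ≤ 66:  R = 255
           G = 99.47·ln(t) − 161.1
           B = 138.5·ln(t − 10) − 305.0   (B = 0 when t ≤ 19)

At 2519 K (t = 25.19):
  B = 138.5·ln(25.19 − 10) − 305.0 = 138.5·ln 15.19 − 305.0 = 138.5·2.7206 − 305.0 = 71.808.
At 5795 K (t = 57.95):
  B = 138.5·ln(57.95 − 10) − 305.0 = 138.5·ln 47.95 − 305.0 = 138.5·3.8702 − 305.0 = 231.017.
Gain = 231.017 / 71.808 = 3.2171 → 3.217.

3.217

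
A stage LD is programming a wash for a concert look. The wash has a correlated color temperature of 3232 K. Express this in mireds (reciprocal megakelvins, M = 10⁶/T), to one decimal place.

M = 10⁶ / 3232 = 309.406 → 309.4 mireds.

309.4 mireds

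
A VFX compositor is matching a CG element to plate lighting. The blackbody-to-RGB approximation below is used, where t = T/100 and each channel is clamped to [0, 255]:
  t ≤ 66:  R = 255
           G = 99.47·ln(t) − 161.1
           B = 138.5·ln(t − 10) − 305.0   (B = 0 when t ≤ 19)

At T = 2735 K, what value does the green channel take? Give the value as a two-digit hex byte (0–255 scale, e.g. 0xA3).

0xA8

t = 2735/100 = 27.35; the t ≤ 66 branch applies.
G = 99.47·ln 27.35 − 161.1 = 99.47·3.3087 − 161.1 = 168.018.
Rounded: 168; in hex, 0xA8.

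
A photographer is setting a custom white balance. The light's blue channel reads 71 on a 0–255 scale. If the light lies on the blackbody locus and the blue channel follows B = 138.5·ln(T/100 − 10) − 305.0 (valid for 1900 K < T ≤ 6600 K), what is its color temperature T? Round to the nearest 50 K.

2500 K

ln(t − 10) = (71 + 305.0) / 138.5 = 2.7148.
t − 10 = e^2.7148 = 15.102, so t = 25.102.
T = 100·t = 2510 K → 2500 K to the nearest 50 K.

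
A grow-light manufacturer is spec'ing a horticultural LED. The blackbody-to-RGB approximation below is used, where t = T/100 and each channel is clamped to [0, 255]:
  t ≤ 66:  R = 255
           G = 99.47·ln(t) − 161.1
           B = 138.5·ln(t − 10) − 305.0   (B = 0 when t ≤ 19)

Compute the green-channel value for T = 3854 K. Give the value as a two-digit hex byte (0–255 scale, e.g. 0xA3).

t = 3854/100 = 38.54; the t ≤ 66 branch applies.
G = 99.47·ln 38.54 − 161.1 = 99.47·3.6517 − 161.1 = 202.134.
Rounded: 202; in hex, 0xCA.

0xCA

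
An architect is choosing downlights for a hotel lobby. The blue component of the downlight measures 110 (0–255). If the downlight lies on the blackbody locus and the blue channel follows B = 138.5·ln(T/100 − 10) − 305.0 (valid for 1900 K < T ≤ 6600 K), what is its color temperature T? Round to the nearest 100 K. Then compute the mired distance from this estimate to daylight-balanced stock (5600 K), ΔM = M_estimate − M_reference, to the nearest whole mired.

ln(t − 10) = (110 + 305.0) / 138.5 = 2.9964.
t − 10 = e^2.9964 = 20.013, so t = 30.013.
T = 100·t = 3001 K → 3000 K to the nearest 100 K.
M_estimate = 10⁶/3000 = 333.33; M_reference = 10⁶/5600 = 178.57.
ΔM = 333.33 − 178.57 = 154.76 → +155 mireds.

+155 mireds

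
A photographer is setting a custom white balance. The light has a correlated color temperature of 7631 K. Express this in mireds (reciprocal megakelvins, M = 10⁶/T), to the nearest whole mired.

M = 10⁶ / 7631 = 131.044 → 131 mireds.

131 mireds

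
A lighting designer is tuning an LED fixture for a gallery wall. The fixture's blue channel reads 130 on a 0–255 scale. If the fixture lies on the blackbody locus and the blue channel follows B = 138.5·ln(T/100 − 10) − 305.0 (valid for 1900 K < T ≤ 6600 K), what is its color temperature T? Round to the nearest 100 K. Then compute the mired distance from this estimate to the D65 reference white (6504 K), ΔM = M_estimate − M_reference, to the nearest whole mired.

ln(t − 10) = (130 + 305.0) / 138.5 = 3.1408.
t − 10 = e^3.1408 = 23.122, so t = 33.122.
T = 100·t = 3312 K → 3300 K to the nearest 100 K.
M_estimate = 10⁶/3300 = 303.03; M_reference = 10⁶/6504 = 153.75.
ΔM = 303.03 − 153.75 = 149.28 → +149 mireds.

+149 mireds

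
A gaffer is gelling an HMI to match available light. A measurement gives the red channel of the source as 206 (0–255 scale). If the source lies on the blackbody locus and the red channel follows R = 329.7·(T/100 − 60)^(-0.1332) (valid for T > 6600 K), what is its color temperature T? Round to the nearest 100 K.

(t − 60)^(-0.1332) = 206/329.7 = 0.62481.
t − 60 = 0.62481^(1/-0.1332) = 0.62481^(-7.508) = 34.152, so t = 94.152.
T = 100·t = 9415 K → 9400 K to the nearest 100 K.

9400 K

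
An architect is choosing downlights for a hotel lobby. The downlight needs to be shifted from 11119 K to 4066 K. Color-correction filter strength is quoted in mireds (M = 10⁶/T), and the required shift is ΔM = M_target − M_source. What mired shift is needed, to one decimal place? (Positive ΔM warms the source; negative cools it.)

+156.0 mireds

M_source = 10⁶/11119 = 89.936; M_target = 10⁶/4066 = 245.942.
ΔM = 245.942 − 89.936 = 156.006 → +156.0 mireds, a warming shift.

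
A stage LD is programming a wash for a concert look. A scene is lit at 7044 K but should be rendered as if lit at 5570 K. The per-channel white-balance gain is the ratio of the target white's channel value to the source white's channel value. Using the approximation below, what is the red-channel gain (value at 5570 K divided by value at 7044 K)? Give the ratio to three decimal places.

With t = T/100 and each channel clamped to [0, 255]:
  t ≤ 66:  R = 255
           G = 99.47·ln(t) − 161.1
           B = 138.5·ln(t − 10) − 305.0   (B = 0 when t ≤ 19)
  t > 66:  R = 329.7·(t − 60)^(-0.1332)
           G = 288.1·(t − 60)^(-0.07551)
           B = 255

At 7044 K (t = 70.44):
  R = 329.7·(70.44 − 60)^(-0.1332) = 329.7·10.44^(-0.1332) = 329.7·0.73166 = 241.228.
At 5570 K (t = 55.7):
  R = 255 by definition for t ≤ 66.
Gain = 255.000 / 241.228 = 1.0571 → 1.057.

1.057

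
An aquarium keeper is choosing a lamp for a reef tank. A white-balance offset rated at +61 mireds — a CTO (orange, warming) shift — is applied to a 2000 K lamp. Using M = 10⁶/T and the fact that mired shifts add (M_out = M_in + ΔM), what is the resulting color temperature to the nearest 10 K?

1780 K

M_in = 10⁶/2000 = 500.00 mireds.
M_out = 500.00 + (+61) = 561.00 mireds.
T_out = 10⁶/561.00 = 1782.5 K → 1780 K.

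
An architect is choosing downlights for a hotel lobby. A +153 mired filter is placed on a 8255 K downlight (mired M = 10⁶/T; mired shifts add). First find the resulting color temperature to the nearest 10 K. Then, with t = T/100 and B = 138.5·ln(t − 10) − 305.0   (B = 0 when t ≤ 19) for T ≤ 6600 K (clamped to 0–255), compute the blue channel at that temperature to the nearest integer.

149

M_in = 10⁶/8255 = 121.14; M_out = 121.14 + (+153) = 274.14.
T_out = 10⁶/274.14 = 3647.8 K → 3650 K; t = 36.5.
B = 138.5·ln(36.5 − 10) − 305.0 = 138.5·ln 26.5 − 305.0 = 138.5·3.2771 − 305.0 = 148.885.
Rounded: 149.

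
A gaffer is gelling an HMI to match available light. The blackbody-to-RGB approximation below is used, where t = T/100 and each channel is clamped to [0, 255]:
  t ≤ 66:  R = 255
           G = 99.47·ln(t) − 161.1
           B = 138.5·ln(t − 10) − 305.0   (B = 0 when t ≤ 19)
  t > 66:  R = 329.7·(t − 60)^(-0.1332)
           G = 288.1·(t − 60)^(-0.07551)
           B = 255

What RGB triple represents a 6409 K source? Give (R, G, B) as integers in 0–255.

t = 6409/100 = 64.09; the t ≤ 66 branch applies.
R = 255 by definition for t ≤ 66.
G = 99.47·ln 64.09 − 161.1 = 99.47·4.1603 − 161.1 = 252.724.
B = 138.5·ln(64.09 − 10) − 305.0 = 138.5·ln 54.09 − 305.0 = 138.5·3.9906 − 305.0 = 247.705.
Rounded: (255, 253, 248).

(255, 253, 248)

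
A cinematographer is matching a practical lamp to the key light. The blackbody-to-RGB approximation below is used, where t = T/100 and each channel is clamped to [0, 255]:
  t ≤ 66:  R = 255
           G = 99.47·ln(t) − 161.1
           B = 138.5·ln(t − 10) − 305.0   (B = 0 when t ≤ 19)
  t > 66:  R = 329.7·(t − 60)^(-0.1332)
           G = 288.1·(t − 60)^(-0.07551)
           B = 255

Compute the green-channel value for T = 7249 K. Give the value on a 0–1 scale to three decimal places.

0.934

t = 7249/100 = 72.49; the t > 66 branch applies.
G = 288.1·(72.49 − 60)^(-0.07551) = 288.1·12.49^(-0.07551) = 288.1·0.82642 = 238.090.
On a 0–1 scale: 238.090/255 = 0.9337 → 0.934.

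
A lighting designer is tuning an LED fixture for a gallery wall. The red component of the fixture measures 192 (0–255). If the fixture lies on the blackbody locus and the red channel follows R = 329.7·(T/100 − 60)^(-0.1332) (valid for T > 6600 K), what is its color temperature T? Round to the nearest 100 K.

11800 K

(t − 60)^(-0.1332) = 192/329.7 = 0.58235.
t − 60 = 0.58235^(1/-0.1332) = 0.58235^(-7.508) = 57.929, so t = 117.929.
T = 100·t = 11793 K → 11800 K to the nearest 100 K.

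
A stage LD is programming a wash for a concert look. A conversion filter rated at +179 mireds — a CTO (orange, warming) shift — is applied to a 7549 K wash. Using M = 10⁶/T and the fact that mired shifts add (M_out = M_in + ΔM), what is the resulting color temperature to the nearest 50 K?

M_in = 10⁶/7549 = 132.47 mireds.
M_out = 132.47 + (+179) = 311.47 mireds.
T_out = 10⁶/311.47 = 3210.6 K → 3200 K.

3200 K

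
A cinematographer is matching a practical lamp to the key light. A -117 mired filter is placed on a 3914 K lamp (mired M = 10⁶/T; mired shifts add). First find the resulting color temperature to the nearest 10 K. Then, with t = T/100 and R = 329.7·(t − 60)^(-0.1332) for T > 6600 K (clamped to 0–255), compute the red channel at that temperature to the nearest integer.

M_in = 10⁶/3914 = 255.49; M_out = 255.49 + (-117) = 138.49.
T_out = 10⁶/138.49 = 7220.6 K → 7220 K; t = 72.2.
R = 329.7·(72.2 − 60)^(-0.1332) = 329.7·12.2^(-0.1332) = 329.7·0.71663 = 236.274.
Rounded: 236.

236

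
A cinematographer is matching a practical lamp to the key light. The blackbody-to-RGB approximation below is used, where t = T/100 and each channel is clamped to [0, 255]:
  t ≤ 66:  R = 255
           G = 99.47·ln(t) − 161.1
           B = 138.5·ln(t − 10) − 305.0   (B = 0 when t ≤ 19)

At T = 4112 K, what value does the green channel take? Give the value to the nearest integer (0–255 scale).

209

t = 4112/100 = 41.12; the t ≤ 66 branch applies.
G = 99.47·ln 41.12 − 161.1 = 99.47·3.7165 − 161.1 = 208.580.
Rounded: 209.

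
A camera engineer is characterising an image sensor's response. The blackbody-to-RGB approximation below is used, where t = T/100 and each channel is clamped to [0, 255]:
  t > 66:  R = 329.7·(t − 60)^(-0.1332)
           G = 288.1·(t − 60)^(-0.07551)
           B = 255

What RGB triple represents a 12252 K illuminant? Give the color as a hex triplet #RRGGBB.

t = 12252/100 = 122.52; the t > 66 branch applies.
R = 329.7·(122.52 − 60)^(-0.1332) = 329.7·62.52^(-0.1332) = 329.7·0.57646 = 190.059.
G = 288.1·(122.52 − 60)^(-0.07551) = 288.1·62.52^(-0.07551) = 288.1·0.73178 = 210.827.
B = 255 by definition for t > 66.
Rounded: (190, 211, 255).
In hex: #BED3FF.

#BED3FF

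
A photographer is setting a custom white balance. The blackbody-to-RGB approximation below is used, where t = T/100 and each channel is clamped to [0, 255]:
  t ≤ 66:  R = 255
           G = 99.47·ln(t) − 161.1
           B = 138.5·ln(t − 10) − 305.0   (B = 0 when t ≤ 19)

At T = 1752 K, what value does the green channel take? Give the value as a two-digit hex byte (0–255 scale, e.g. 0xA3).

0x7C

t = 1752/100 = 17.52; the t ≤ 66 branch applies.
G = 99.47·ln 17.52 − 161.1 = 99.47·2.8633 − 161.1 = 123.717.
Rounded: 124; in hex, 0x7C.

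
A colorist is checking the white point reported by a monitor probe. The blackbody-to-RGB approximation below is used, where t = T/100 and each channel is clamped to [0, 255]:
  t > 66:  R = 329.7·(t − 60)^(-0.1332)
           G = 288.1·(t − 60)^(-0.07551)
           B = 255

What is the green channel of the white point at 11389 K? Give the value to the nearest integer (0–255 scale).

t = 11389/100 = 113.89; the t > 66 branch applies.
G = 288.1·(113.89 − 60)^(-0.07551) = 288.1·53.89^(-0.07551) = 288.1·0.74004 = 213.205.
Rounded: 213.

213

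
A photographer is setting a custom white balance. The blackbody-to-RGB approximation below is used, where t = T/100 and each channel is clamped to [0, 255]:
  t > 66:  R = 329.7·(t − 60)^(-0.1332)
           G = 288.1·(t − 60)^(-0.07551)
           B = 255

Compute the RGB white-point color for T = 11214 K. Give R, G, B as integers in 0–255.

t = 11214/100 = 112.14; the t > 66 branch applies.
R = 329.7·(112.14 − 60)^(-0.1332) = 329.7·52.14^(-0.1332) = 329.7·0.59057 = 194.712.
G = 288.1·(112.14 − 60)^(-0.07551) = 288.1·52.14^(-0.07551) = 288.1·0.74188 = 213.737.
B = 255 by definition for t > 66.
Rounded: (195, 214, 255).

R=195, G=214, B=255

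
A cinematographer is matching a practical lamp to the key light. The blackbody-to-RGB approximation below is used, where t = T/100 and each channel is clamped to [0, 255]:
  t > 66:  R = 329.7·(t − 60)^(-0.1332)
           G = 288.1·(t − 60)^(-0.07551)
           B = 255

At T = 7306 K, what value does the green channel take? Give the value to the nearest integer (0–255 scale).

237

t = 7306/100 = 73.06; the t > 66 branch applies.
G = 288.1·(73.06 − 60)^(-0.07551) = 288.1·13.06^(-0.07551) = 288.1·0.82364 = 237.289.
Rounded: 237.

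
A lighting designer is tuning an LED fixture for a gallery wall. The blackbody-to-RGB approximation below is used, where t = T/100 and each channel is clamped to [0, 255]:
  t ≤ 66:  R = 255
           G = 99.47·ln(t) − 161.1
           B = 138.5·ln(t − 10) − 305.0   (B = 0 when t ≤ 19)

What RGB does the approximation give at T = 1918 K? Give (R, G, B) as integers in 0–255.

t = 1918/100 = 19.18; the t ≤ 66 branch applies.
R = 255 by definition for t ≤ 66.
G = 99.47·ln 19.18 − 161.1 = 99.47·2.9539 − 161.1 = 132.721.
B = 138.5·ln(19.18 − 10) − 305.0 = 138.5·ln 9.18 − 305.0 = 138.5·2.2170 − 305.0 = 2.058.
Rounded: (255, 133, 2).

(255, 133, 2)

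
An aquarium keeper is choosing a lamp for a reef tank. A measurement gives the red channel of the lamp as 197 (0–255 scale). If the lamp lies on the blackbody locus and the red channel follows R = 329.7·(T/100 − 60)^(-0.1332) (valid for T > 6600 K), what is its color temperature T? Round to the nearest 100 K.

10800 K

(t − 60)^(-0.1332) = 197/329.7 = 0.59751.
t − 60 = 0.59751^(1/-0.1332) = 0.59751^(-7.508) = 47.761, so t = 107.761.
T = 100·t = 10776 K → 10800 K to the nearest 100 K.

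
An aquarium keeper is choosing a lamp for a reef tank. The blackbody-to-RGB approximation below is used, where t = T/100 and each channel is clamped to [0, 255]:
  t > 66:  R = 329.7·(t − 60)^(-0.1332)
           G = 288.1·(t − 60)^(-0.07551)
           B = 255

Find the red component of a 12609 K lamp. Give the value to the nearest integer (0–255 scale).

189

t = 12609/100 = 126.09; the t > 66 branch applies.
R = 329.7·(126.09 − 60)^(-0.1332) = 329.7·66.09^(-0.1332) = 329.7·0.57221 = 188.659.
Rounded: 189.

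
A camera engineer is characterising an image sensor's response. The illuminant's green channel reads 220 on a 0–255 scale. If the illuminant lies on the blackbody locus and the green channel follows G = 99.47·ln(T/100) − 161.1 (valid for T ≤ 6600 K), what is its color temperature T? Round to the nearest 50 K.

ln t = (220 + 161.1) / 99.47 = 3.8313.
t = e^3.8313 = 46.123.
T = 100·t = 4612 K → 4600 K to the nearest 50 K.

4600 K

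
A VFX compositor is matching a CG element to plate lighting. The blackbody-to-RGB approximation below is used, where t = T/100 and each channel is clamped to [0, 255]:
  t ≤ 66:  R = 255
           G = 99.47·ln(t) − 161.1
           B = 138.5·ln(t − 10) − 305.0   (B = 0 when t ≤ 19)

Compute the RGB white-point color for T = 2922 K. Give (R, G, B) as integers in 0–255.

t = 2922/100 = 29.22; the t ≤ 66 branch applies.
R = 255 by definition for t ≤ 66.
G = 99.47·ln 29.22 − 161.1 = 99.47·3.3749 − 161.1 = 174.597.
B = 138.5·ln(29.22 − 10) − 305.0 = 138.5·ln 19.22 − 305.0 = 138.5·2.9560 − 305.0 = 104.399.
Rounded: (255, 175, 104).

(255, 175, 104)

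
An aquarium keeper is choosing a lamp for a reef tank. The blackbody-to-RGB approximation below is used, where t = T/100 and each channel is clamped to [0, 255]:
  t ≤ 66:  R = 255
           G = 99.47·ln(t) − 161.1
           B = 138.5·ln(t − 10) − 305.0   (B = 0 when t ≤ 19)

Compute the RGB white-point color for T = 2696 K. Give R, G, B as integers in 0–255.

R=255, G=167, B=87

t = 2696/100 = 26.96; the t ≤ 66 branch applies.
R = 255 by definition for t ≤ 66.
G = 99.47·ln 26.96 − 161.1 = 99.47·3.2944 − 161.1 = 166.589.
B = 138.5·ln(26.96 − 10) − 305.0 = 138.5·ln 16.96 − 305.0 = 138.5·2.8309 − 305.0 = 87.074.
Rounded: (255, 167, 87).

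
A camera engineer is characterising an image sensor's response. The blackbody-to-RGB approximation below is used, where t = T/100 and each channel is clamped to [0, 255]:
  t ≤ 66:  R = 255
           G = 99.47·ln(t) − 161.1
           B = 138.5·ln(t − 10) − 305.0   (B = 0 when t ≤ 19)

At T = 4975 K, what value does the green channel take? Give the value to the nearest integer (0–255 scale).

228

t = 4975/100 = 49.75; the t ≤ 66 branch applies.
G = 99.47·ln 49.75 − 161.1 = 99.47·3.9070 − 161.1 = 227.530.
Rounded: 228.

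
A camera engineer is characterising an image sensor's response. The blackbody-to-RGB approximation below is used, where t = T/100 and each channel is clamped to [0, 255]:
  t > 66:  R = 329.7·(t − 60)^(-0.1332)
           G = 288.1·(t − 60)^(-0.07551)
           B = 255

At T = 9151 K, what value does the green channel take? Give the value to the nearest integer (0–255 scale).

222

t = 9151/100 = 91.51; the t > 66 branch applies.
G = 288.1·(91.51 − 60)^(-0.07551) = 288.1·31.51^(-0.07551) = 288.1·0.77064 = 222.022.
Rounded: 222.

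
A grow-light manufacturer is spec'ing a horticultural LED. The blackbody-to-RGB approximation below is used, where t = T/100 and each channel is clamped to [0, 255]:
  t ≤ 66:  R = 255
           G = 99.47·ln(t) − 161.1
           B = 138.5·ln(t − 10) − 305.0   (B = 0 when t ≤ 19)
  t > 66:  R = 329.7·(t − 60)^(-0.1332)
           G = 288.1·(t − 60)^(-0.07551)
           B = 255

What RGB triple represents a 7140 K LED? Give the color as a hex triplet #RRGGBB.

#EEF0FF

t = 7140/100 = 71.4; the t > 66 branch applies.
R = 329.7·(71.4 − 60)^(-0.1332) = 329.7·11.4^(-0.1332) = 329.7·0.72314 = 238.418.
G = 288.1·(71.4 − 60)^(-0.07551) = 288.1·11.4^(-0.07551) = 288.1·0.83213 = 239.738.
B = 255 by definition for t > 66.
Rounded: (238, 240, 255).
In hex: #EEF0FF.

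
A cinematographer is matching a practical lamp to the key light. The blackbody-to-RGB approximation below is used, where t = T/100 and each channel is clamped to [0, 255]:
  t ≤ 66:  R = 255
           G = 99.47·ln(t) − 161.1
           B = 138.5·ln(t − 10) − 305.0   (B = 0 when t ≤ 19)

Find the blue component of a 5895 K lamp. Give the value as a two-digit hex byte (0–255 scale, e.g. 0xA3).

0xEA

t = 5895/100 = 58.95; the t ≤ 66 branch applies.
B = 138.5·ln(58.95 − 10) − 305.0 = 138.5·ln 48.95 − 305.0 = 138.5·3.8908 − 305.0 = 233.876.
Rounded: 234; in hex, 0xEA.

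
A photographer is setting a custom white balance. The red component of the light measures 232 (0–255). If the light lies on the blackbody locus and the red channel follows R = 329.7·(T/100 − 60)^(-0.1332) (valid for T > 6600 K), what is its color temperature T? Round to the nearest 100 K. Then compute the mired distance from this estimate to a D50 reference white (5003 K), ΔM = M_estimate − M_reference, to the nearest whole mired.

-65 mireds

(t − 60)^(-0.1332) = 232/329.7 = 0.70367.
t − 60 = 0.70367^(1/-0.1332) = 0.70367^(-7.508) = 13.992, so t = 73.992.
T = 100·t = 7399 K → 7400 K to the nearest 100 K.
M_estimate = 10⁶/7400 = 135.14; M_reference = 10⁶/5003 = 199.88.
ΔM = 135.14 − 199.88 = -64.74 → -65 mireds.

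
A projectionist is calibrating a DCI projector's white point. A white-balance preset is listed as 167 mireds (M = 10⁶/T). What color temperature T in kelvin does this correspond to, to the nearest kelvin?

5988 K

T = 10⁶ / 167 = 5988.02 K → 5988 K.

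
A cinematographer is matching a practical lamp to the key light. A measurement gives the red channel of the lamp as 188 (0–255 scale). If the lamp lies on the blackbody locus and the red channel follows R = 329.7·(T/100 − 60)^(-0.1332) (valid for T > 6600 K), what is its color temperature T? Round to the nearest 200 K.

(t − 60)^(-0.1332) = 188/329.7 = 0.57022.
t − 60 = 0.57022^(1/-0.1332) = 0.57022^(-7.508) = 67.848, so t = 127.848.
T = 100·t = 12785 K → 12800 K to the nearest 200 K.

12800 K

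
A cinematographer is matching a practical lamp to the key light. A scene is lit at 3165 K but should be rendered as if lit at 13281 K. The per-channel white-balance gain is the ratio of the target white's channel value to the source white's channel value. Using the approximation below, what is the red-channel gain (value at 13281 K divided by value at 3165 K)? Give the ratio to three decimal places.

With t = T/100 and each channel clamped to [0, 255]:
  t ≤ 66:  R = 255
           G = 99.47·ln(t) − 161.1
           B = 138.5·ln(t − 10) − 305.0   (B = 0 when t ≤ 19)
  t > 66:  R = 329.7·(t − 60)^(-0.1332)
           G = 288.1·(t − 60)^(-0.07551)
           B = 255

At 3165 K (t = 31.65):
  R = 255 by definition for t ≤ 66.
At 13281 K (t = 132.81):
  R = 329.7·(132.81 − 60)^(-0.1332) = 329.7·72.81^(-0.1332) = 329.7·0.56488 = 186.241.
Gain = 186.241 / 255.000 = 0.7304 → 0.730.

0.730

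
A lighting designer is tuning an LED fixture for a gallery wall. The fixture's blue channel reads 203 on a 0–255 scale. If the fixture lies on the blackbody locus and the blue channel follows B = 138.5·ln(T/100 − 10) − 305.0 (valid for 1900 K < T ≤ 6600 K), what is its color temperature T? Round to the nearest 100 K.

4900 K

ln(t − 10) = (203 + 305.0) / 138.5 = 3.6679.
t − 10 = e^3.6679 = 39.168, so t = 49.168.
T = 100·t = 4917 K → 4900 K to the nearest 100 K.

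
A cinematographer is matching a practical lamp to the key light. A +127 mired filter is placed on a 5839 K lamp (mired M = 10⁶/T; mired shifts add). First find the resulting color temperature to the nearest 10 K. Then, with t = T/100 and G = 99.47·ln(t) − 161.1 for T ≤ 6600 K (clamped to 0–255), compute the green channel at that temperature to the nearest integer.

188

M_in = 10⁶/5839 = 171.26; M_out = 171.26 + (+127) = 298.26.
T_out = 10⁶/298.26 = 3352.8 K → 3350 K; t = 33.5.
G = 99.47·ln 33.5 − 161.1 = 99.47·3.5115 − 161.1 = 188.193.
Rounded: 188.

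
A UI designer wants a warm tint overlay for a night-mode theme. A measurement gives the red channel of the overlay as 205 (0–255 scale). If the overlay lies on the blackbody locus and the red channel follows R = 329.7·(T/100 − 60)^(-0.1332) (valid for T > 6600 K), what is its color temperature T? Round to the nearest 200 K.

9600 K

(t − 60)^(-0.1332) = 205/329.7 = 0.62178.
t − 60 = 0.62178^(1/-0.1332) = 0.62178^(-7.508) = 35.423, so t = 95.423.
T = 100·t = 9542 K → 9600 K to the nearest 200 K.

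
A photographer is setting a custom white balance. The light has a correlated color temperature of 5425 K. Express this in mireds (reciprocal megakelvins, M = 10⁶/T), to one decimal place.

184.3 mireds

M = 10⁶ / 5425 = 184.332 → 184.3 mireds.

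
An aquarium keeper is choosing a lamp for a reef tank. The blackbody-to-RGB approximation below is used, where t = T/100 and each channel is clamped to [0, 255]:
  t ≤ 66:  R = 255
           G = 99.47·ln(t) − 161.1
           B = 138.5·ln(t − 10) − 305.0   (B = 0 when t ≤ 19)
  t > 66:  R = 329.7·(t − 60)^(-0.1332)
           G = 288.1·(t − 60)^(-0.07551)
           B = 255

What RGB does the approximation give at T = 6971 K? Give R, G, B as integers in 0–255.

R=244, G=243, B=255

t = 6971/100 = 69.71; the t > 66 branch applies.
R = 329.7·(69.71 − 60)^(-0.1332) = 329.7·9.71^(-0.1332) = 329.7·0.73876 = 243.569.
G = 288.1·(69.71 − 60)^(-0.07551) = 288.1·9.71^(-0.07551) = 288.1·0.84228 = 242.660.
B = 255 by definition for t > 66.
Rounded: (244, 243, 255).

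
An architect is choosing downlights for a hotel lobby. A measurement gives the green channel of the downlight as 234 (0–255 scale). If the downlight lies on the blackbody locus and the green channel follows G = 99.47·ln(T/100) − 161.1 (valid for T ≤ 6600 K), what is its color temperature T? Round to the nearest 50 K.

ln t = (234 + 161.1) / 99.47 = 3.9721.
t = e^3.9721 = 53.093.
T = 100·t = 5309 K → 5300 K to the nearest 50 K.

5300 K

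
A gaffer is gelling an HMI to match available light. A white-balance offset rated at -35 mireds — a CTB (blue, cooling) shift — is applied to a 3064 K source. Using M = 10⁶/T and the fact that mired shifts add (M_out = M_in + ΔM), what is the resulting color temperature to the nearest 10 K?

3430 K

M_in = 10⁶/3064 = 326.37 mireds.
M_out = 326.37 + (-35) = 291.37 mireds.
T_out = 10⁶/291.37 = 3432.1 K → 3430 K.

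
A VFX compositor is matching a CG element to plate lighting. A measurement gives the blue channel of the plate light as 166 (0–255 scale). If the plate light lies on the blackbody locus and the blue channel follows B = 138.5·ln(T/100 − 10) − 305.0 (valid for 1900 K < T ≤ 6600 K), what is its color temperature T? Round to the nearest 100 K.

4000 K

ln(t − 10) = (166 + 305.0) / 138.5 = 3.4007.
t − 10 = e^3.4007 = 29.986, so t = 39.986.
T = 100·t = 3999 K → 4000 K to the nearest 100 K.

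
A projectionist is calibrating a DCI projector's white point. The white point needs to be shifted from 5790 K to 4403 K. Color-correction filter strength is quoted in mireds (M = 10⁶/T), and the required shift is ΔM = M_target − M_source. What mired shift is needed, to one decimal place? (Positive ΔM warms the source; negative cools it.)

M_source = 10⁶/5790 = 172.712; M_target = 10⁶/4403 = 227.118.
ΔM = 227.118 − 172.712 = 54.406 → +54.4 mireds, a warming shift.

+54.4 mireds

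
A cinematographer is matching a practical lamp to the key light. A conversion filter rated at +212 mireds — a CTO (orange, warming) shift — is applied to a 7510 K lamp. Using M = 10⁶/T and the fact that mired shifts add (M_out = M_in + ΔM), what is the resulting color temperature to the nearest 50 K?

M_in = 10⁶/7510 = 133.16 mireds.
M_out = 133.16 + (+212) = 345.16 mireds.
T_out = 10⁶/345.16 = 2897.2 K → 2900 K.

2900 K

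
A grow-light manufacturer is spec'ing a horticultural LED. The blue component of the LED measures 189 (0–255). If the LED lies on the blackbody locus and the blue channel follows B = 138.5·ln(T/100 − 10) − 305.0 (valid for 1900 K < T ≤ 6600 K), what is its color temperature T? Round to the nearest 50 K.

4550 K

ln(t − 10) = (189 + 305.0) / 138.5 = 3.5668.
t − 10 = e^3.5668 = 35.403, so t = 45.403.
T = 100·t = 4540 K → 4550 K to the nearest 50 K.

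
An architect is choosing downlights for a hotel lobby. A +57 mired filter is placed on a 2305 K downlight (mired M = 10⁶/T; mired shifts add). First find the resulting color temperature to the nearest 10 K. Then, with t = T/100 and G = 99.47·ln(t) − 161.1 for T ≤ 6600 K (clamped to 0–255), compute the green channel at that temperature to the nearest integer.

M_in = 10⁶/2305 = 433.84; M_out = 433.84 + (+57) = 490.84.
T_out = 10⁶/490.84 = 2037.3 K → 2040 K; t = 20.4.
G = 99.47·ln 20.4 − 161.1 = 99.47·3.0155 − 161.1 = 138.855.
Rounded: 139.

139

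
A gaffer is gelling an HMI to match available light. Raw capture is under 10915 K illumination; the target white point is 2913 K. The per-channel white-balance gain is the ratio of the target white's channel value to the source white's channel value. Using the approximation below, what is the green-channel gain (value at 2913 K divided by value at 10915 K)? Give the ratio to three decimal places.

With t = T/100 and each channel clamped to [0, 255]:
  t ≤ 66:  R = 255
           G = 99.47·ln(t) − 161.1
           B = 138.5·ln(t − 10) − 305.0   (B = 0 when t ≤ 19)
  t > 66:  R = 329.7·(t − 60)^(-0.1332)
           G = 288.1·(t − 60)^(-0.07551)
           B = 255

At 10915 K (t = 109.15):
  G = 288.1·(109.15 − 60)^(-0.07551) = 288.1·49.15^(-0.07551) = 288.1·0.74520 = 214.692.
At 2913 K (t = 29.13):
  G = 99.47·ln 29.13 − 161.1 = 99.47·3.3718 − 161.1 = 174.290.
Gain = 174.290 / 214.692 = 0.8118 → 0.812.

0.812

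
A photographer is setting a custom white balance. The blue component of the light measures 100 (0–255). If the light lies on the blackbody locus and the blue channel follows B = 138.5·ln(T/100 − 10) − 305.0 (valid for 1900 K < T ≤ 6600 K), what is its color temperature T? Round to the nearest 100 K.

ln(t − 10) = (100 + 305.0) / 138.5 = 2.9242.
t − 10 = e^2.9242 = 18.619, so t = 28.619.
T = 100·t = 2862 K → 2900 K to the nearest 100 K.

2900 K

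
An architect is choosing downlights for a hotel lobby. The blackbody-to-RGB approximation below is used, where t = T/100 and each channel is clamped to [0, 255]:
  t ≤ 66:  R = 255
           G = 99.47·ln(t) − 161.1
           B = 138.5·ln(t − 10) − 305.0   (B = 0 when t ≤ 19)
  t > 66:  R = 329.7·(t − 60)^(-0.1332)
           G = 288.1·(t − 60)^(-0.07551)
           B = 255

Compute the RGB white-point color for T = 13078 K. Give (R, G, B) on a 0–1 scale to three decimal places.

(0.733, 0.819, 1.000)

t = 13078/100 = 130.78; the t > 66 branch applies.
R = 329.7·(130.78 − 60)^(-0.1332) = 329.7·70.78^(-0.1332) = 329.7·0.56701 = 186.944.
G = 288.1·(130.78 − 60)^(-0.07551) = 288.1·70.78^(-0.07551) = 288.1·0.72496 = 208.861.
B = 255 by definition for t > 66.
Dividing each by 255: (0.7331, 0.8191, 1.0000) → (0.733, 0.819, 1.000).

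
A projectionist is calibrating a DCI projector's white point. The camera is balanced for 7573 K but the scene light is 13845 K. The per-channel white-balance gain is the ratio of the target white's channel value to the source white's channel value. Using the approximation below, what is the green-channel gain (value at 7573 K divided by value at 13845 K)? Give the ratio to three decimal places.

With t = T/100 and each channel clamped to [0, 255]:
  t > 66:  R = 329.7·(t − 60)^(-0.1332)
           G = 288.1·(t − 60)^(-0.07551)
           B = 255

1.129

At 13845 K (t = 138.45):
  G = 288.1·(138.45 − 60)^(-0.07551) = 288.1·78.45^(-0.07551) = 288.1·0.71935 = 207.244.
At 7573 K (t = 75.73):
  G = 288.1·(75.73 − 60)^(-0.07551) = 288.1·15.73^(-0.07551) = 288.1·0.81215 = 233.980.
Gain = 233.980 / 207.244 = 1.1290 → 1.129.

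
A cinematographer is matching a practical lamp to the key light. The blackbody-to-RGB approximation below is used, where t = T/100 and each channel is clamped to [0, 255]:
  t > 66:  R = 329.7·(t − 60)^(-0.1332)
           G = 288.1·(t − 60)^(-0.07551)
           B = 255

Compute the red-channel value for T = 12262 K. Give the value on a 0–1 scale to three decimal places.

0.745

t = 12262/100 = 122.62; the t > 66 branch applies.
R = 329.7·(122.62 − 60)^(-0.1332) = 329.7·62.62^(-0.1332) = 329.7·0.57634 = 190.019.
On a 0–1 scale: 190.019/255 = 0.7452 → 0.745.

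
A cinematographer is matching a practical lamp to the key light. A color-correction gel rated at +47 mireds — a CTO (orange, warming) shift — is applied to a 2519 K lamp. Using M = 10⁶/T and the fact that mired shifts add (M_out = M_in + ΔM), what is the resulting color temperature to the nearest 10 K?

2250 K

M_in = 10⁶/2519 = 396.98 mireds.
M_out = 396.98 + (+47) = 443.98 mireds.
T_out = 10⁶/443.98 = 2252.3 K → 2250 K.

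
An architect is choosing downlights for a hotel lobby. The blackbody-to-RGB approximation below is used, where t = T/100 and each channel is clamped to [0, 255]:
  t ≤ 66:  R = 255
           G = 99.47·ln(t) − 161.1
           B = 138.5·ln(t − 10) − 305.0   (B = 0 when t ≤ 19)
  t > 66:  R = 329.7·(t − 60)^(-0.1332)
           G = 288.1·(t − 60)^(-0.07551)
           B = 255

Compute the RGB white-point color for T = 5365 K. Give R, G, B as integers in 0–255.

t = 5365/100 = 53.65; the t ≤ 66 branch applies.
R = 255 by definition for t ≤ 66.
G = 99.47·ln 53.65 − 161.1 = 99.47·3.9825 − 161.1 = 235.037.
B = 138.5·ln(53.65 − 10) − 305.0 = 138.5·ln 43.65 − 305.0 = 138.5·3.7762 − 305.0 = 218.004.
Rounded: (255, 235, 218).

R=255, G=235, B=218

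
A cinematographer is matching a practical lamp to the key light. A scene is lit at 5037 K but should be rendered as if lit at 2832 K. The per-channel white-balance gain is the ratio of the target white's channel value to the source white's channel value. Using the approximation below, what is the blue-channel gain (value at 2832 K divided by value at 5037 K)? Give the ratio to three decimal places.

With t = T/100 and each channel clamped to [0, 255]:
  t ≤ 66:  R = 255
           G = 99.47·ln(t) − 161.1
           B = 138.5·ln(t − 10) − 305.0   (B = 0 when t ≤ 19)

At 5037 K (t = 50.37):
  B = 138.5·ln(50.37 − 10) − 305.0 = 138.5·ln 40.37 − 305.0 = 138.5·3.6981 − 305.0 = 207.185.
At 2832 K (t = 28.32):
  B = 138.5·ln(28.32 − 10) − 305.0 = 138.5·ln 18.32 − 305.0 = 138.5·2.9080 − 305.0 = 97.757.
Gain = 97.757 / 207.185 = 0.4718 → 0.472.

0.472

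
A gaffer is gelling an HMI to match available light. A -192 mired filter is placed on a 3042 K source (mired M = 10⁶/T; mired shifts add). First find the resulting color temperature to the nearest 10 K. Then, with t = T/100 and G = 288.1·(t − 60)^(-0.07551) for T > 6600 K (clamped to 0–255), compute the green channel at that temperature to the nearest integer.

M_in = 10⁶/3042 = 328.73; M_out = 328.73 + (-192) = 136.73.
T_out = 10⁶/136.73 = 7313.6 K → 7310 K; t = 73.1.
G = 288.1·(73.1 − 60)^(-0.07551) = 288.1·13.1^(-0.07551) = 288.1·0.82345 = 237.235.
Rounded: 237.

237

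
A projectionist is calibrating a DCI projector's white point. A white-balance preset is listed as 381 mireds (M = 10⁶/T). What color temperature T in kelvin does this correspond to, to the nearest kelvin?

T = 10⁶ / 381 = 2624.67 K → 2625 K.

2625 K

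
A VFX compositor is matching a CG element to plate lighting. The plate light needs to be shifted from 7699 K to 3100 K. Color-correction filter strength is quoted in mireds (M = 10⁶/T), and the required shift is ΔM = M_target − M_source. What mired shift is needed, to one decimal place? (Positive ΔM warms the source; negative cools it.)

+192.7 mireds

M_source = 10⁶/7699 = 129.887; M_target = 10⁶/3100 = 322.581.
ΔM = 322.581 − 129.887 = 192.694 → +192.7 mireds, a warming shift.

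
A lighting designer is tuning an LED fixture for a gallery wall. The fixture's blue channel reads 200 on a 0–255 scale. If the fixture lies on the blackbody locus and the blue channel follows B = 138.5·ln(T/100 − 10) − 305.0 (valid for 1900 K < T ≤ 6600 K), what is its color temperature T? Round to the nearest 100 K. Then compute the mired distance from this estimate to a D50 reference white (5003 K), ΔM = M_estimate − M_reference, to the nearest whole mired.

+8 mireds

ln(t − 10) = (200 + 305.0) / 138.5 = 3.6462.
t − 10 = e^3.6462 = 38.329, so t = 48.329.
T = 100·t = 4833 K → 4800 K to the nearest 100 K.
M_estimate = 10⁶/4800 = 208.33; M_reference = 10⁶/5003 = 199.88.
ΔM = 208.33 − 199.88 = 8.45 → +8 mireds.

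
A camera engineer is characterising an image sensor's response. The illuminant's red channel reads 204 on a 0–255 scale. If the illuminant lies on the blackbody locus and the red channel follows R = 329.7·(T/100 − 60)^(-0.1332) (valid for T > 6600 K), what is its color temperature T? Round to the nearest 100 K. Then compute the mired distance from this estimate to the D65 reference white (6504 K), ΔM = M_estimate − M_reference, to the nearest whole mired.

(t − 60)^(-0.1332) = 204/329.7 = 0.61874.
t − 60 = 0.61874^(1/-0.1332) = 0.61874^(-7.508) = 36.748, so t = 96.748.
T = 100·t = 9675 K → 9700 K to the nearest 100 K.
M_estimate = 10⁶/9700 = 103.09; M_reference = 10⁶/6504 = 153.75.
ΔM = 103.09 − 153.75 = -50.66 → -51 mireds.

-51 mireds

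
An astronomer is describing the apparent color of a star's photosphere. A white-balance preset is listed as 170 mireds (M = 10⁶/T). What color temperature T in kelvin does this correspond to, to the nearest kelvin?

T = 10⁶ / 170 = 5882.35 K → 5882 K.

5882 K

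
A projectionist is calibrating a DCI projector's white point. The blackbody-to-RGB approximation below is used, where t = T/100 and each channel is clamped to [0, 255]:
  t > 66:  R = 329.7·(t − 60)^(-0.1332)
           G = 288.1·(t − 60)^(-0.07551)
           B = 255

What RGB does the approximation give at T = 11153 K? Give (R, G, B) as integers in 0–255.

(195, 214, 255)

t = 11153/100 = 111.53; the t > 66 branch applies.
R = 329.7·(111.53 − 60)^(-0.1332) = 329.7·51.53^(-0.1332) = 329.7·0.59150 = 195.017.
G = 288.1·(111.53 − 60)^(-0.07551) = 288.1·51.53^(-0.07551) = 288.1·0.74254 = 213.927.
B = 255 by definition for t > 66.
Rounded: (195, 214, 255).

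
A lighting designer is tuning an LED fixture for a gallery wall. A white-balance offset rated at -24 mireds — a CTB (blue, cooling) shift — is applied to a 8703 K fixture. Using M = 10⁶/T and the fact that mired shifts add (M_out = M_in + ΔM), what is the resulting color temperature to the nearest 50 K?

M_in = 10⁶/8703 = 114.90 mireds.
M_out = 114.90 + (-24) = 90.90 mireds.
T_out = 10⁶/90.90 = 11000.7 K → 11000 K.

11000 K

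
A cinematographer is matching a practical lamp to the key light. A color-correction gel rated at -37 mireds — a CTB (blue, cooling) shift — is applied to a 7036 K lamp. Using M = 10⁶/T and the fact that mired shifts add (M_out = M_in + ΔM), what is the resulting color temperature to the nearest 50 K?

M_in = 10⁶/7036 = 142.13 mireds.
M_out = 142.13 + (-37) = 105.13 mireds.
T_out = 10⁶/105.13 = 9512.4 K → 9500 K.

9500 K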